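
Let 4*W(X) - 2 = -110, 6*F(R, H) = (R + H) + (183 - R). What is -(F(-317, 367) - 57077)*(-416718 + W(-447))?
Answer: -23748352740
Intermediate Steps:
F(R, H) = 61/2 + H/6 (F(R, H) = ((R + H) + (183 - R))/6 = ((H + R) + (183 - R))/6 = (183 + H)/6 = 61/2 + H/6)
W(X) = -27 (W(X) = ½ + (¼)*(-110) = ½ - 55/2 = -27)
-(F(-317, 367) - 57077)*(-416718 + W(-447)) = -((61/2 + (⅙)*367) - 57077)*(-416718 - 27) = -((61/2 + 367/6) - 57077)*(-416745) = -(275/3 - 57077)*(-416745) = -(-170956)*(-416745)/3 = -1*23748352740 = -23748352740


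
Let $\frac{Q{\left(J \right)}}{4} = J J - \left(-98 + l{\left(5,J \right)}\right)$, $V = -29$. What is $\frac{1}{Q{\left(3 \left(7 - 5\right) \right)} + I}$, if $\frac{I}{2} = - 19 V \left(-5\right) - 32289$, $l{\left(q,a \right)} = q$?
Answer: $- \frac{1}{69572} \approx -1.4374 \cdot 10^{-5}$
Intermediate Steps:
$I = -70088$ ($I = 2 \left(\left(-19\right) \left(-29\right) \left(-5\right) - 32289\right) = 2 \left(551 \left(-5\right) - 32289\right) = 2 \left(-2755 - 32289\right) = 2 \left(-35044\right) = -70088$)
$Q{\left(J \right)} = 372 + 4 J^{2}$ ($Q{\left(J \right)} = 4 \left(J J + \left(98 - 5\right)\right) = 4 \left(J^{2} + \left(98 - 5\right)\right) = 4 \left(J^{2} + 93\right) = 4 \left(93 + J^{2}\right) = 372 + 4 J^{2}$)
$\frac{1}{Q{\left(3 \left(7 - 5\right) \right)} + I} = \frac{1}{\left(372 + 4 \left(3 \left(7 - 5\right)\right)^{2}\right) - 70088} = \frac{1}{\left(372 + 4 \left(3 \cdot 2\right)^{2}\right) - 70088} = \frac{1}{\left(372 + 4 \cdot 6^{2}\right) - 70088} = \frac{1}{\left(372 + 4 \cdot 36\right) - 70088} = \frac{1}{\left(372 + 144\right) - 70088} = \frac{1}{516 - 70088} = \frac{1}{-69572} = - \frac{1}{69572}$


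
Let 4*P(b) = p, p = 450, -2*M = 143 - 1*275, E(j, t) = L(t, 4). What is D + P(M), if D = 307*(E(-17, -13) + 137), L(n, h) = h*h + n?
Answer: 86185/2 ≈ 43093.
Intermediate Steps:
L(n, h) = n + h**2 (L(n, h) = h**2 + n = n + h**2)
E(j, t) = 16 + t (E(j, t) = t + 4**2 = t + 16 = 16 + t)
M = 66 (M = -(143 - 1*275)/2 = -(143 - 275)/2 = -1/2*(-132) = 66)
P(b) = 225/2 (P(b) = (1/4)*450 = 225/2)
D = 42980 (D = 307*((16 - 13) + 137) = 307*(3 + 137) = 307*140 = 42980)
D + P(M) = 42980 + 225/2 = 86185/2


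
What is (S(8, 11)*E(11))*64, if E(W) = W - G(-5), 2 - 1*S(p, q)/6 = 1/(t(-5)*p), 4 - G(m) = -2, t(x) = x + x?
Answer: 3864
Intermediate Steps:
t(x) = 2*x
G(m) = 6 (G(m) = 4 - 1*(-2) = 4 + 2 = 6)
S(p, q) = 12 + 3/(5*p) (S(p, q) = 12 - 6*(-1/(10*p)) = 12 - (-3)/(5*p) = 12 + 3/(5*p))
E(W) = -6 + W (E(W) = W - 1*6 = W - 6 = -6 + W)
(S(8, 11)*E(11))*64 = ((12 + (⅗)/8)*(-6 + 11))*64 = ((12 + (⅗)*(⅛))*5)*64 = ((12 + 3/40)*5)*64 = ((483/40)*5)*64 = (483/8)*64 = 3864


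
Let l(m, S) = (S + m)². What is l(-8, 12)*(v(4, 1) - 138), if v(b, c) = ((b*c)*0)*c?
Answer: -2208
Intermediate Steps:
v(b, c) = 0 (v(b, c) = 0*c = 0)
l(-8, 12)*(v(4, 1) - 138) = (12 - 8)²*(0 - 138) = 4²*(-138) = 16*(-138) = -2208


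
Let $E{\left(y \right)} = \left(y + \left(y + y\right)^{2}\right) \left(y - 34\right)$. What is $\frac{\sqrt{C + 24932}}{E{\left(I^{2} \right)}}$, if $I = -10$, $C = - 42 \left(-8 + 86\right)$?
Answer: $\frac{\sqrt{5414}}{1323300} \approx 5.5603 \cdot 10^{-5}$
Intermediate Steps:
$C = -3276$ ($C = \left(-42\right) 78 = -3276$)
$E{\left(y \right)} = \left(-34 + y\right) \left(y + 4 y^{2}\right)$ ($E{\left(y \right)} = \left(y + \left(2 y\right)^{2}\right) \left(-34 + y\right) = \left(y + 4 y^{2}\right) \left(-34 + y\right) = \left(-34 + y\right) \left(y + 4 y^{2}\right)$)
$\frac{\sqrt{C + 24932}}{E{\left(I^{2} \right)}} = \frac{\sqrt{-3276 + 24932}}{\left(-10\right)^{2} \left(-34 - 135 \left(-10\right)^{2} + 4 \left(\left(-10\right)^{2}\right)^{2}\right)} = \frac{\sqrt{21656}}{100 \left(-34 - 13500 + 4 \cdot 100^{2}\right)} = \frac{2 \sqrt{5414}}{100 \left(-34 - 13500 + 4 \cdot 10000\right)} = \frac{2 \sqrt{5414}}{100 \left(-34 - 13500 + 40000\right)} = \frac{2 \sqrt{5414}}{100 \cdot 26466} = \frac{2 \sqrt{5414}}{2646600} = 2 \sqrt{5414} \cdot \frac{1}{2646600} = \frac{\sqrt{5414}}{1323300}$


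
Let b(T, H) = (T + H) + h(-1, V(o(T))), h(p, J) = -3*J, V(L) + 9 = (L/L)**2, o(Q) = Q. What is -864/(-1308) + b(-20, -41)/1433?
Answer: 99143/156197 ≈ 0.63473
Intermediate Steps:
V(L) = -8 (V(L) = -9 + (L/L)**2 = -9 + 1**2 = -9 + 1 = -8)
b(T, H) = 24 + H + T (b(T, H) = (T + H) - 3*(-8) = (H + T) + 24 = 24 + H + T)
-864/(-1308) + b(-20, -41)/1433 = -864/(-1308) + (24 - 41 - 20)/1433 = -864*(-1/1308) - 37*1/1433 = 72/109 - 37/1433 = 99143/156197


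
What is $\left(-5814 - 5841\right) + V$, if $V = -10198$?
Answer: $-21853$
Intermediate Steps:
$\left(-5814 - 5841\right) + V = \left(-5814 - 5841\right) - 10198 = -11655 - 10198 = -21853$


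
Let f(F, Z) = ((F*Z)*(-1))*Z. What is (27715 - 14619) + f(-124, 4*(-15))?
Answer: 459496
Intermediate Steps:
f(F, Z) = -F*Z**2 (f(F, Z) = (-F*Z)*Z = -F*Z**2)
(27715 - 14619) + f(-124, 4*(-15)) = (27715 - 14619) - 1*(-124)*(4*(-15))**2 = 13096 - 1*(-124)*(-60)**2 = 13096 - 1*(-124)*3600 = 13096 + 446400 = 459496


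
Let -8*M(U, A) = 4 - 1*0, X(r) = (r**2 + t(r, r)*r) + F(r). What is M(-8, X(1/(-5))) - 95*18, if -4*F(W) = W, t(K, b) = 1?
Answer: -3421/2 ≈ -1710.5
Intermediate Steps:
F(W) = -W/4
X(r) = r**2 + 3*r/4 (X(r) = (r**2 + 1*r) - r/4 = (r**2 + r) - r/4 = (r + r**2) - r/4 = r**2 + 3*r/4)
M(U, A) = -1/2 (M(U, A) = -(4 - 1*0)/8 = -(4 + 0)/8 = -1/8*4 = -1/2)
M(-8, X(1/(-5))) - 95*18 = -1/2 - 95*18 = -1/2 - 1710 = -3421/2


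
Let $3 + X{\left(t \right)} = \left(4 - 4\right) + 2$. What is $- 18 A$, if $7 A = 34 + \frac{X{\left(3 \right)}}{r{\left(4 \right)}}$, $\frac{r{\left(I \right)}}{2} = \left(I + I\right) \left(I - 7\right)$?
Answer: $- \frac{4899}{56} \approx -87.482$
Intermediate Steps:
$X{\left(t \right)} = -1$ ($X{\left(t \right)} = -3 + \left(\left(4 - 4\right) + 2\right) = -3 + \left(0 + 2\right) = -3 + 2 = -1$)
$r{\left(I \right)} = 4 I \left(-7 + I\right)$ ($r{\left(I \right)} = 2 \left(I + I\right) \left(I - 7\right) = 2 \cdot 2 I \left(-7 + I\right) = 4 I \left(-7 + I\right)$)
$A = \frac{1633}{336}$ ($A = \frac{34 - \frac{1}{4 \cdot 4 \left(-7 + 4\right)}}{7} = \frac{34 - \frac{1}{4 \cdot 4 \left(-3\right)}}{7} = \frac{34 - \frac{1}{-48}}{7} = \frac{34 - - \frac{1}{48}}{7} = \frac{34 + \frac{1}{48}}{7} = \frac{1}{7} \cdot \frac{1633}{48} = \frac{1633}{336} \approx 4.8601$)
$- 18 A = \left(-18\right) \frac{1633}{336} = - \frac{4899}{56}$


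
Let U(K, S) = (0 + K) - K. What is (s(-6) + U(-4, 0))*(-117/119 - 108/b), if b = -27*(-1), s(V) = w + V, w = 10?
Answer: -2372/119 ≈ -19.933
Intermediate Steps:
U(K, S) = 0 (U(K, S) = K - K = 0)
s(V) = 10 + V
b = 27
(s(-6) + U(-4, 0))*(-117/119 - 108/b) = ((10 - 6) + 0)*(-117/119 - 108/27) = (4 + 0)*(-117*1/119 - 108*1/27) = 4*(-117/119 - 4) = 4*(-593/119) = -2372/119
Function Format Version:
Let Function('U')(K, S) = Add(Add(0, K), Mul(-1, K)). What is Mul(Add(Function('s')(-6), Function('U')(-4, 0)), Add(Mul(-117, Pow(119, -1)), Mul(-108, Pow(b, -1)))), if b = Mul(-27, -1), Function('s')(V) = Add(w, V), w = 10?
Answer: Rational(-2372, 119) ≈ -19.933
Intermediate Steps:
Function('U')(K, S) = 0 (Function('U')(K, S) = Add(K, Mul(-1, K)) = 0)
Function('s')(V) = Add(10, V)
b = 27
Mul(Add(Function('s')(-6), Function('U')(-4, 0)), Add(Mul(-117, Pow(119, -1)), Mul(-108, Pow(b, -1)))) = Mul(Add(Add(10, -6), 0), Add(Mul(-117, Pow(119, -1)), Mul(-108, Pow(27, -1)))) = Mul(Add(4, 0), Add(Mul(-117, Rational(1, 119)), Mul(-108, Rational(1, 27)))) = Mul(4, Add(Rational(-117, 119), -4)) = Mul(4, Rational(-593, 119)) = Rational(-2372, 119)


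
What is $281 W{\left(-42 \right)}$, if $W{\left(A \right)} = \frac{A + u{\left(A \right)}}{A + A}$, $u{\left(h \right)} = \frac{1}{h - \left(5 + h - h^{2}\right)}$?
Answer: $\frac{20759437}{147756} \approx 140.5$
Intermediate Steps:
$u{\left(h \right)} = \frac{1}{-5 + h^{2}}$ ($u{\left(h \right)} = \frac{1}{h - \left(5 + h - h^{2}\right)} = \frac{1}{-5 + h^{2}}$)
$W{\left(A \right)} = \frac{A + \frac{1}{-5 + A^{2}}}{2 A}$ ($W{\left(A \right)} = \frac{A + \frac{1}{-5 + A^{2}}}{A + A} = \frac{A + \frac{1}{-5 + A^{2}}}{2 A}$)
$281 W{\left(-42 \right)} = 281 \frac{1 - 42 \left(-5 + \left(-42\right)^{2}\right)}{2 \left(-42\right) \left(-5 + \left(-42\right)^{2}\right)} = 281 \cdot \frac{1}{2} \left(- \frac{1}{42}\right) \frac{1}{-5 + 1764} \left(1 - 42 \left(-5 + 1764\right)\right) = 281 \cdot \frac{1}{2} \left(- \frac{1}{42}\right) \frac{1}{1759} \left(1 - 73878\right) = 281 \cdot \frac{1}{2} \left(- \frac{1}{42}\right) \frac{1}{1759} \left(-73877\right) = 281 \cdot \frac{73877}{147756} = \frac{20759437}{147756}$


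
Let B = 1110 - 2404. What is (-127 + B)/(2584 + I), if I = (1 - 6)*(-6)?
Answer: -1421/2614 ≈ -0.54361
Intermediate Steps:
B = -1294
I = 30 (I = -5*(-6) = 30)
(-127 + B)/(2584 + I) = (-127 - 1294)/(2584 + 30) = -1421/2614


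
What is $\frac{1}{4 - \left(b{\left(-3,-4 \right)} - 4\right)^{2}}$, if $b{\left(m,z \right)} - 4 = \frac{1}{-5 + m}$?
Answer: $\frac{64}{255} \approx 0.25098$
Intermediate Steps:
$b{\left(m,z \right)} = 4 + \frac{1}{-5 + m}$
$\frac{1}{4 - \left(b{\left(-3,-4 \right)} - 4\right)^{2}} = \frac{1}{4 - \left(\frac{-19 + 4 \left(-3\right)}{-5 - 3} - 4\right)^{2}} = \frac{1}{4 - \left(\frac{-19 - 12}{-8} - 4\right)^{2}} = \frac{1}{4 - \left(\left(- \frac{1}{8}\right) \left(-31\right) - 4\right)^{2}} = \frac{1}{4 - \left(\frac{31}{8} - 4\right)^{2}} = \frac{1}{4 - \left(- \frac{1}{8}\right)^{2}} = \frac{1}{4 - \frac{1}{64}} = \frac{1}{\frac{255}{64}} = \frac{64}{255}$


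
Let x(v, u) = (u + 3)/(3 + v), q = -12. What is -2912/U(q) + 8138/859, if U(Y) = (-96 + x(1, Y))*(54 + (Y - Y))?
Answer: 91355134/9114849 ≈ 10.023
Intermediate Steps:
x(v, u) = (3 + u)/(3 + v)
U(Y) = -10287/2 + 27*Y/2 (U(Y) = (-96 + (3 + Y)/(3 + 1))*(54 + (Y - Y)) = (-96 + (3 + Y)/4)*(54 + 0) = (-96 + (3 + Y)/4)*54 = (-96 + (¾ + Y/4))*54 = (-381/4 + Y/4)*54 = -10287/2 + 27*Y/2)
-2912/U(q) + 8138/859 = -2912/(-10287/2 + (27/2)*(-12)) + 8138/859 = -2912/(-10287/2 - 162) + 8138*(1/859) = -2912/(-10611/2) + 8138/859 = -2912*(-2/10611) + 8138/859 = 5824/10611 + 8138/859 = 91355134/9114849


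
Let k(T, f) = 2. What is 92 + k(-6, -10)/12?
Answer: 553/6 ≈ 92.167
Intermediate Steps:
92 + k(-6, -10)/12 = 92 + 2/12 = 92 + 2*(1/12) = 92 + ⅙ = 553/6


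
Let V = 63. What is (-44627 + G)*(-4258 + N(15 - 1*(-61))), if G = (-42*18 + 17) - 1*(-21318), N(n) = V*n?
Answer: -12745440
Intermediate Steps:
N(n) = 63*n
G = 20579 (G = (-756 + 17) + 21318 = -739 + 21318 = 20579)
(-44627 + G)*(-4258 + N(15 - 1*(-61))) = (-44627 + 20579)*(-4258 + 63*(15 - 1*(-61))) = -24048*(-4258 + 63*(15 + 61)) = -24048*(-4258 + 63*76) = -24048*(-4258 + 4788) = -24048*530 = -12745440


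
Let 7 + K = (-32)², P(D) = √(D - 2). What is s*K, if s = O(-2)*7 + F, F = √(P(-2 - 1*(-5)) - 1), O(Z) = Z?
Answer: -14238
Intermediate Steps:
P(D) = √(-2 + D)
F = 0 (F = √(√(-2 + (-2 - 1*(-5))) - 1) = √(√(-2 + (-2 + 5)) - 1) = √(√(-2 + 3) - 1) = √(√1 - 1) = √(1 - 1) = √0 = 0)
K = 1017 (K = -7 + (-32)² = -7 + 1024 = 1017)
s = -14 (s = -2*7 + 0 = -14 + 0 = -14)
s*K = -14*1017 = -14238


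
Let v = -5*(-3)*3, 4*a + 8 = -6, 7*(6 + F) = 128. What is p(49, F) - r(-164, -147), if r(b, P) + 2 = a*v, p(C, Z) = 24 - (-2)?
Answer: 371/2 ≈ 185.50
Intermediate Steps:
F = 86/7 (F = -6 + (⅐)*128 = -6 + 128/7 = 86/7 ≈ 12.286)
a = -7/2 (a = -2 + (¼)*(-6) = -2 - 3/2 = -7/2 ≈ -3.5000)
p(C, Z) = 26 (p(C, Z) = 24 - 1*(-2) = 24 + 2 = 26)
v = 45 (v = 15*3 = 45)
r(b, P) = -319/2 (r(b, P) = -2 - 7/2*45 = -2 - 315/2 = -319/2)
p(49, F) - r(-164, -147) = 26 - 1*(-319/2) = 26 + 319/2 = 371/2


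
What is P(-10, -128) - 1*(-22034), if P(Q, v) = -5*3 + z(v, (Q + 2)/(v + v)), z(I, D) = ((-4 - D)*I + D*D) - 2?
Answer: 23073793/1024 ≈ 22533.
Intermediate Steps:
z(I, D) = -2 + D**2 + I*(-4 - D) (z(I, D) = (I*(-4 - D) + D**2) - 2 = (D**2 + I*(-4 - D)) - 2 = -2 + D**2 + I*(-4 - D))
P(Q, v) = -18 - 4*v - Q/2 + (2 + Q)**2/(4*v**2) (P(Q, v) = -5*3 + (-2 + ((Q + 2)/(v + v))**2 - 4*v - (Q + 2)/(v + v)*v) = -15 + (-2 + ((2 + Q)/((2*v)))**2 - 4*v - (2 + Q)/((2*v))*v) = -15 + (-2 + ((2 + Q)*(1/(2*v)))**2 - 4*v - (2 + Q)*(1/(2*v))*v) = -15 + (-2 + ((2 + Q)/(2*v))**2 - 4*v - (2 + Q)/(2*v)*v) = -15 + (-2 + (2 + Q)**2/(4*v**2) - 4*v + (-1 - Q/2)) = -15 + (-3 - 4*v - Q/2 + (2 + Q)**2/(4*v**2)) = -18 - 4*v - Q/2 + (2 + Q)**2/(4*v**2))
P(-10, -128) - 1*(-22034) = (-18 - 4*(-128) - 1/2*(-10) + (1/4)*(2 - 10)**2/(-128)**2) - 1*(-22034) = (-18 + 512 + 5 + (1/4)*(1/16384)*(-8)**2) + 22034 = (-18 + 512 + 5 + (1/4)*(1/16384)*64) + 22034 = (-18 + 512 + 5 + 1/1024) + 22034 = 510977/1024 + 22034 = 23073793/1024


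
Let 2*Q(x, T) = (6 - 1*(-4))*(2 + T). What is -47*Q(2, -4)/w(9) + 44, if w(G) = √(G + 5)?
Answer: 44 + 235*√14/7 ≈ 169.61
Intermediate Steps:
Q(x, T) = 10 + 5*T (Q(x, T) = ((6 - 1*(-4))*(2 + T))/2 = ((6 + 4)*(2 + T))/2 = (10*(2 + T))/2 = (20 + 10*T)/2 = 10 + 5*T)
w(G) = √(5 + G)
-47*Q(2, -4)/w(9) + 44 = -47*(10 + 5*(-4))/(√(5 + 9)) + 44 = -47*(10 - 20)/(√14) + 44 = -(-470)*√14/14 + 44 = -(-235)*√14/7 + 44 = 235*√14/7 + 44 = 44 + 235*√14/7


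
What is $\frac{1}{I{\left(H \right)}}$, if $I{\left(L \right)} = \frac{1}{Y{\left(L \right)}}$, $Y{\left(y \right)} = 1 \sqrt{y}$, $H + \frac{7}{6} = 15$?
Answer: $\frac{\sqrt{498}}{6} \approx 3.7193$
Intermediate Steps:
$H = \frac{83}{6}$ ($H = - \frac{7}{6} + 15 = \frac{83}{6} \approx 13.833$)
$Y{\left(y \right)} = \sqrt{y}$
$I{\left(L \right)} = \frac{1}{\sqrt{L}}$
$\frac{1}{I{\left(H \right)}} = \frac{1}{\frac{1}{\sqrt{\frac{83}{6}}}} = \frac{1}{\frac{1}{83} \sqrt{498}} = \frac{\sqrt{498}}{6}$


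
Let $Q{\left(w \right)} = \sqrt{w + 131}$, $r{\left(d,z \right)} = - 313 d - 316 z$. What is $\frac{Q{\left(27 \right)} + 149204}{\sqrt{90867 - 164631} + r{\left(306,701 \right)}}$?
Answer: $- \frac{149204 + \sqrt{158}}{317294 - 6 i \sqrt{2049}} \approx -0.47028 - 0.00040255 i$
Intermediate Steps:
$r{\left(d,z \right)} = - 316 z - 313 d$
$Q{\left(w \right)} = \sqrt{131 + w}$
$\frac{Q{\left(27 \right)} + 149204}{\sqrt{90867 - 164631} + r{\left(306,701 \right)}} = \frac{\sqrt{131 + 27} + 149204}{\sqrt{90867 - 164631} - 317294} = \frac{\sqrt{158} + 149204}{\sqrt{-73764} - 317294} = \frac{149204 + \sqrt{158}}{6 i \sqrt{2049} - 317294} = \frac{149204 + \sqrt{158}}{-317294 + 6 i \sqrt{2049}}$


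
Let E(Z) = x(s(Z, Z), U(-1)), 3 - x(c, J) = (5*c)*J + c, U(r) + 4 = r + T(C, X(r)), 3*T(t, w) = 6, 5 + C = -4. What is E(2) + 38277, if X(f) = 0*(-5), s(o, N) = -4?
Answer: 38224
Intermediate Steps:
C = -9 (C = -5 - 4 = -9)
X(f) = 0
T(t, w) = 2 (T(t, w) = (⅓)*6 = 2)
U(r) = -2 + r (U(r) = -4 + (r + 2) = -4 + (2 + r) = -2 + r)
x(c, J) = 3 - c - 5*J*c (x(c, J) = 3 - ((5*c)*J + c) = 3 - (5*J*c + c) = 3 - (c + 5*J*c) = 3 + (-c - 5*J*c) = 3 - c - 5*J*c)
E(Z) = -53 (E(Z) = 3 - 1*(-4) - 5*(-2 - 1)*(-4) = 3 + 4 - 5*(-3)*(-4) = 3 + 4 - 60 = -53)
E(2) + 38277 = -53 + 38277 = 38224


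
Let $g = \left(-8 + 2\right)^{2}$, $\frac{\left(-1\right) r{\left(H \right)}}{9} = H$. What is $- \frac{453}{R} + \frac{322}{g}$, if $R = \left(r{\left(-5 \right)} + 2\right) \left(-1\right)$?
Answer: $\frac{15721}{846} \approx 18.583$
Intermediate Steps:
$r{\left(H \right)} = - 9 H$
$g = 36$ ($g = \left(-6\right)^{2} = 36$)
$R = -47$ ($R = \left(\left(-9\right) \left(-5\right) + 2\right) \left(-1\right) = \left(45 + 2\right) \left(-1\right) = 47 \left(-1\right) = -47$)
$- \frac{453}{R} + \frac{322}{g} = - \frac{453}{-47} + \frac{322}{36} = \left(-453\right) \left(- \frac{1}{47}\right) + 322 \cdot \frac{1}{36} = \frac{453}{47} + \frac{161}{18} = \frac{15721}{846}$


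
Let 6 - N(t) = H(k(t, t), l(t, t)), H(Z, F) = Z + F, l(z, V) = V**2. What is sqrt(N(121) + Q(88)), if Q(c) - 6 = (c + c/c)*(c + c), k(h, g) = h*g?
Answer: I*sqrt(13606) ≈ 116.64*I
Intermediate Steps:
k(h, g) = g*h
Q(c) = 6 + 2*c*(1 + c) (Q(c) = 6 + (c + c/c)*(c + c) = 6 + (c + 1)*(2*c) = 6 + (1 + c)*(2*c) = 6 + 2*c*(1 + c))
H(Z, F) = F + Z
N(t) = 6 - 2*t**2 (N(t) = 6 - (t**2 + t*t) = 6 - (t**2 + t**2) = 6 - 2*t**2)
sqrt(N(121) + Q(88)) = sqrt((6 - 2*121**2) + (6 + 2*88 + 2*88**2)) = sqrt((6 - 2*14641) + (6 + 176 + 2*7744)) = sqrt((6 - 29282) + (6 + 176 + 15488)) = sqrt(-29276 + 15670) = sqrt(-13606) = I*sqrt(13606)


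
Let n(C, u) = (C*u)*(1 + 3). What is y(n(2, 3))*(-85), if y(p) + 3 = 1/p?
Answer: 6035/24 ≈ 251.46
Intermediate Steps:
n(C, u) = 4*C*u (n(C, u) = (C*u)*4 = 4*C*u)
y(p) = -3 + 1/p
y(n(2, 3))*(-85) = (-3 + 1/(4*2*3))*(-85) = (-3 + 1/24)*(-85) = -71/24*(-85) = 6035/24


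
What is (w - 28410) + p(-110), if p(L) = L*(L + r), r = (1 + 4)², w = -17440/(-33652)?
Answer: -160347420/8413 ≈ -19059.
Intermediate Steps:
w = 4360/8413 (w = -17440*(-1/33652) = 4360/8413 ≈ 0.51825)
r = 25 (r = 5² = 25)
p(L) = L*(25 + L) (p(L) = L*(L + 25) = L*(25 + L))
(w - 28410) + p(-110) = (4360/8413 - 28410) - 110*(25 - 110) = -239008970/8413 - 110*(-85) = -239008970/8413 + 9350 = -160347420/8413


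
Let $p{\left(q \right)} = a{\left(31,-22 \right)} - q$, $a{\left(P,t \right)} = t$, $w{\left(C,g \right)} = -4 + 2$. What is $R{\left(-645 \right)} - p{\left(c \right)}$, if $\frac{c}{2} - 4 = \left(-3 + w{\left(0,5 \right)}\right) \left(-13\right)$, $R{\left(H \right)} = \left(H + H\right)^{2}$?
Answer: $1664260$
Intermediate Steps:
$w{\left(C,g \right)} = -2$
$R{\left(H \right)} = 4 H^{2}$ ($R{\left(H \right)} = \left(2 H\right)^{2} = 4 H^{2}$)
$c = 138$ ($c = 8 + 2 \left(-3 - 2\right) \left(-13\right) = 8 + 2 \left(\left(-5\right) \left(-13\right)\right) = 8 + 2 \cdot 65 = 8 + 130 = 138$)
$p{\left(q \right)} = -22 - q$
$R{\left(-645 \right)} - p{\left(c \right)} = 4 \left(-645\right)^{2} - \left(-22 - 138\right) = 4 \cdot 416025 - \left(-22 - 138\right) = 1664100 - -160 = 1664100 + 160 = 1664260$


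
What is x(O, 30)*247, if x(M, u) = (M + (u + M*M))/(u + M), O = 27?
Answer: 3406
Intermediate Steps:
x(M, u) = (M + u + M**2)/(M + u) (x(M, u) = (M + (u + M**2))/(M + u) = (M + u + M**2)/(M + u))
x(O, 30)*247 = ((27 + 30 + 27**2)/(27 + 30))*247 = ((27 + 30 + 729)/57)*247 = ((1/57)*786)*247 = (262/19)*247 = 3406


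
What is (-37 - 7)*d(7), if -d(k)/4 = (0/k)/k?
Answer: 0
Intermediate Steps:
d(k) = 0 (d(k) = -4*0/k/k = -0/k = -4*0 = 0)
(-37 - 7)*d(7) = (-37 - 7)*0 = -44*0 = 0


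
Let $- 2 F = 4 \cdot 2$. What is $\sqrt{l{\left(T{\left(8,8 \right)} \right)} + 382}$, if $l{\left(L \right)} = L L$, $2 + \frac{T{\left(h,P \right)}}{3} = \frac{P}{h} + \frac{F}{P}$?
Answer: $\frac{\sqrt{1609}}{2} \approx 20.056$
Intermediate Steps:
$F = -4$ ($F = - \frac{4 \cdot 2}{2} = \left(- \frac{1}{2}\right) 8 = -4$)
$T{\left(h,P \right)} = -6 - \frac{12}{P} + \frac{3 P}{h}$ ($T{\left(h,P \right)} = -6 + 3 \left(\frac{P}{h} - \frac{4}{P}\right) = -6 + 3 \left(- \frac{4}{P} + \frac{P}{h}\right) = -6 + \left(- \frac{12}{P} + \frac{3 P}{h}\right) = -6 - \frac{12}{P} + \frac{3 P}{h}$)
$l{\left(L \right)} = L^{2}$
$\sqrt{l{\left(T{\left(8,8 \right)} \right)} + 382} = \sqrt{\left(-6 - \frac{12}{8} + 3 \cdot 8 \cdot \frac{1}{8}\right)^{2} + 382} = \sqrt{\left(-6 - \frac{3}{2} + 3 \cdot 8 \cdot \frac{1}{8}\right)^{2} + 382} = \sqrt{\left(-6 - \frac{3}{2} + 3\right)^{2} + 382} = \sqrt{\left(- \frac{9}{2}\right)^{2} + 382} = \sqrt{\frac{81}{4} + 382} = \sqrt{\frac{1609}{4}} = \frac{\sqrt{1609}}{2}$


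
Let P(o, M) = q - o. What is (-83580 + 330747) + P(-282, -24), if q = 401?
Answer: 247850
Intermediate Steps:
P(o, M) = 401 - o
(-83580 + 330747) + P(-282, -24) = (-83580 + 330747) + (401 - 1*(-282)) = 247167 + (401 + 282) = 247167 + 683 = 247850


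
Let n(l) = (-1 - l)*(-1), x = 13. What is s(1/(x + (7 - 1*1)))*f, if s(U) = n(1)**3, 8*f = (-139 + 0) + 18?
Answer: -121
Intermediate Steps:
n(l) = 1 + l
f = -121/8 (f = ((-139 + 0) + 18)/8 = (-139 + 18)/8 = (1/8)*(-121) = -121/8 ≈ -15.125)
s(U) = 8 (s(U) = (1 + 1)**3 = 2**3 = 8)
s(1/(x + (7 - 1*1)))*f = 8*(-121/8) = -121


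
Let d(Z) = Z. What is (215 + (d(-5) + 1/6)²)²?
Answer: 73633561/1296 ≈ 56816.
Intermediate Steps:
(215 + (d(-5) + 1/6)²)² = (215 + (-5 + 1/6)²)² = (215 + (-5 + 1*(⅙))²)² = (215 + (-5 + ⅙)²)² = (215 + (-29/6)²)² = (215 + 841/36)² = (8581/36)² = 73633561/1296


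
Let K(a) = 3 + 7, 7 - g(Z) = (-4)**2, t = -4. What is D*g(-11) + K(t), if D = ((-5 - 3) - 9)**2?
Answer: -2591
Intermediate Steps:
D = 289 (D = (-8 - 9)**2 = (-17)**2 = 289)
g(Z) = -9 (g(Z) = 7 - 1*(-4)**2 = 7 - 1*16 = 7 - 16 = -9)
K(a) = 10
D*g(-11) + K(t) = 289*(-9) + 10 = -2601 + 10 = -2591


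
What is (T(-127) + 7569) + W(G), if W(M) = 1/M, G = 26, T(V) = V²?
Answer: 616149/26 ≈ 23698.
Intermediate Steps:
(T(-127) + 7569) + W(G) = ((-127)² + 7569) + 1/26 = (16129 + 7569) + 1/26 = 23698 + 1/26 = 616149/26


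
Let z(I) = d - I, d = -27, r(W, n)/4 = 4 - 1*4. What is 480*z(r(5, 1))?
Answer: -12960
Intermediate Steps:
r(W, n) = 0 (r(W, n) = 4*(4 - 1*4) = 4*(4 - 4) = 4*0 = 0)
z(I) = -27 - I
480*z(r(5, 1)) = 480*(-27 - 1*0) = 480*(-27 + 0) = 480*(-27) = -12960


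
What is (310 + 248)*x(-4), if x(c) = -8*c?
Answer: 17856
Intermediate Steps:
(310 + 248)*x(-4) = (310 + 248)*(-8*(-4)) = 558*32 = 17856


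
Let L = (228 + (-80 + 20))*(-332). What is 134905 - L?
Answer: 190681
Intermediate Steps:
L = -55776 (L = (228 - 60)*(-332) = 168*(-332) = -55776)
134905 - L = 134905 - 1*(-55776) = 134905 + 55776 = 190681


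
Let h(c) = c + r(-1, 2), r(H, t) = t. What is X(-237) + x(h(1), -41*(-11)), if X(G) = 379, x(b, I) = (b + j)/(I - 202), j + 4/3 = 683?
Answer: 285167/747 ≈ 381.75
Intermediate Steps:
j = 2045/3 (j = -4/3 + 683 = 2045/3 ≈ 681.67)
h(c) = 2 + c (h(c) = c + 2 = 2 + c)
x(b, I) = (2045/3 + b)/(-202 + I) (x(b, I) = (b + 2045/3)/(I - 202) = (2045/3 + b)/(-202 + I))
X(-237) + x(h(1), -41*(-11)) = 379 + (2045/3 + (2 + 1))/(-202 - 41*(-11)) = 379 + (2045/3 + 3)/(-202 + 451) = 379 + (2054/3)/249 = 379 + (1/249)*(2054/3) = 379 + 2054/747 = 285167/747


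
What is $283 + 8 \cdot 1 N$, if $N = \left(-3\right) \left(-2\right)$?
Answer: $331$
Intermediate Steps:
$N = 6$
$283 + 8 \cdot 1 N = 283 + 8 \cdot 1 \cdot 6 = 283 + 8 \cdot 6 = 283 + 48 = 331$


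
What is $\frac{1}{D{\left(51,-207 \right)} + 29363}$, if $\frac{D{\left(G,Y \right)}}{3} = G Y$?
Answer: $- \frac{1}{2308} \approx -0.00043328$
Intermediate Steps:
$D{\left(G,Y \right)} = 3 G Y$
$\frac{1}{D{\left(51,-207 \right)} + 29363} = \frac{1}{3 \cdot 51 \left(-207\right) + 29363} = \frac{1}{-31671 + 29363} = \frac{1}{-2308} = - \frac{1}{2308}$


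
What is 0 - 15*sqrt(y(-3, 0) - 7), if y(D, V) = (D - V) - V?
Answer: -15*I*sqrt(10) ≈ -47.434*I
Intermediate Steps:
y(D, V) = D - 2*V
0 - 15*sqrt(y(-3, 0) - 7) = 0 - 15*sqrt((-3 - 2*0) - 7) = 0 - 15*sqrt((-3 + 0) - 7) = 0 - 15*sqrt(-3 - 7) = 0 - 15*I*sqrt(10) = -15*I*sqrt(10)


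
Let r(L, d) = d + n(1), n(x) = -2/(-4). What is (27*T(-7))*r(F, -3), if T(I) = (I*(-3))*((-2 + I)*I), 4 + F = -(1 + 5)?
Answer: -178605/2 ≈ -89303.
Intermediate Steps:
n(x) = ½ (n(x) = -2*(-¼) = ½)
F = -10 (F = -4 - (1 + 5) = -4 - 1*6 = -4 - 6 = -10)
r(L, d) = ½ + d (r(L, d) = d + ½ = ½ + d)
T(I) = -3*I²*(-2 + I) (T(I) = (-3*I)*(I*(-2 + I)) = -3*I²*(-2 + I))
(27*T(-7))*r(F, -3) = (27*(3*(-7)²*(2 - 1*(-7))))*(½ - 3) = (27*(3*49*(2 + 7)))*(-5/2) = (27*(3*49*9))*(-5/2) = (27*1323)*(-5/2) = 35721*(-5/2) = -178605/2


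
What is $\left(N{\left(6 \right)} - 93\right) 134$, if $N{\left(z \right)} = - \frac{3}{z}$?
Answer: $-12529$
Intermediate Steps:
$\left(N{\left(6 \right)} - 93\right) 134 = \left(- \frac{3}{6} - 93\right) 134 = \left(\left(-3\right) \frac{1}{6} - 93\right) 134 = \left(- \frac{1}{2} - 93\right) 134 = \left(- \frac{187}{2}\right) 134 = -12529$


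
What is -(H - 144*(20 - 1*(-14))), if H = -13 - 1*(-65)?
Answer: 4844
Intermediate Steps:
H = 52 (H = -13 + 65 = 52)
-(H - 144*(20 - 1*(-14))) = -(52 - 144*(20 - 1*(-14))) = -(52 - 144*(20 + 14)) = -(52 - 144*34) = -(52 - 4896) = -1*(-4844) = 4844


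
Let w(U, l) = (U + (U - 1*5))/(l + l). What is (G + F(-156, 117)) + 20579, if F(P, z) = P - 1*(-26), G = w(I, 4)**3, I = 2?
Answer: 10469887/512 ≈ 20449.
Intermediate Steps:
w(U, l) = (-5 + 2*U)/(2*l) (w(U, l) = (U + (U - 5))/((2*l)) = (U + (-5 + U))*(1/(2*l)) = (-5 + 2*U)*(1/(2*l)) = (-5 + 2*U)/(2*l))
G = -1/512 (G = ((-5/2 + 2)/4)**3 = ((1/4)*(-1/2))**3 = (-1/8)**3 = -1/512 ≈ -0.0019531)
F(P, z) = 26 + P (F(P, z) = P + 26 = 26 + P)
(G + F(-156, 117)) + 20579 = (-1/512 + (26 - 156)) + 20579 = (-1/512 - 130) + 20579 = -66561/512 + 20579 = 10469887/512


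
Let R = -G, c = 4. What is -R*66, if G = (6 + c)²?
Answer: 6600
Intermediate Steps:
G = 100 (G = (6 + 4)² = 10² = 100)
R = -100 (R = -1*100 = -100)
-R*66 = -1*(-100)*66 = 100*66 = 6600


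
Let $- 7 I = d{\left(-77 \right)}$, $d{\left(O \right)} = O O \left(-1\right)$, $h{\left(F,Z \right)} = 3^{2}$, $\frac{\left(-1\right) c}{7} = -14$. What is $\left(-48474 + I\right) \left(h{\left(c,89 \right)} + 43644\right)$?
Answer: $-2079061431$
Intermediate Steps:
$c = 98$ ($c = \left(-7\right) \left(-14\right) = 98$)
$h{\left(F,Z \right)} = 9$
$d{\left(O \right)} = - O^{2}$ ($d{\left(O \right)} = O^{2} \left(-1\right) = - O^{2}$)
$I = 847$ ($I = - \frac{\left(-1\right) \left(-77\right)^{2}}{7} = - \frac{\left(-1\right) 5929}{7} = \left(- \frac{1}{7}\right) \left(-5929\right) = 847$)
$\left(-48474 + I\right) \left(h{\left(c,89 \right)} + 43644\right) = \left(-48474 + 847\right) \left(9 + 43644\right) = \left(-47627\right) 43653 = -2079061431$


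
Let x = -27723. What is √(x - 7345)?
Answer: 2*I*√8767 ≈ 187.26*I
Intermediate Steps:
√(x - 7345) = √(-27723 - 7345) = √(-35068) = 2*I*√8767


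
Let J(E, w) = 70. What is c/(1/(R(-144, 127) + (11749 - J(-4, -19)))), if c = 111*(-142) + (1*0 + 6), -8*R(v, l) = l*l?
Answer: -304496517/2 ≈ -1.5225e+8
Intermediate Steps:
R(v, l) = -l**2/8 (R(v, l) = -l*l/8 = -l**2/8)
c = -15756 (c = -15762 + (0 + 6) = -15762 + 6 = -15756)
c/(1/(R(-144, 127) + (11749 - J(-4, -19)))) = -(306702357/2 - 1102920) = -15756/(1/(-1/8*16129 + (11749 - 70))) = -15756/(1/(-16129/8 + 11679)) = -15756/(1/(77303/8)) = -15756/8/77303 = -15756*77303/8 = -304496517/2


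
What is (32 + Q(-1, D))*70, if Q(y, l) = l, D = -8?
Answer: 1680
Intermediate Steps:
(32 + Q(-1, D))*70 = (32 - 8)*70 = 24*70 = 1680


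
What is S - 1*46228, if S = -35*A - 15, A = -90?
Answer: -43093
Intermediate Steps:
S = 3135 (S = -35*(-90) - 15 = 3150 - 15 = 3135)
S - 1*46228 = 3135 - 1*46228 = 3135 - 46228 = -43093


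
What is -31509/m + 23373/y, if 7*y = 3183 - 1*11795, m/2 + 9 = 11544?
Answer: -674310213/33113140 ≈ -20.364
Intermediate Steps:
m = 23070 (m = -18 + 2*11544 = -18 + 23088 = 23070)
y = -8612/7 (y = (3183 - 1*11795)/7 = (3183 - 11795)/7 = (⅐)*(-8612) = -8612/7 ≈ -1230.3)
-31509/m + 23373/y = -31509/23070 + 23373/(-8612/7) = -31509*1/23070 + 23373*(-7/8612) = -10503/7690 - 163611/8612 = -674310213/33113140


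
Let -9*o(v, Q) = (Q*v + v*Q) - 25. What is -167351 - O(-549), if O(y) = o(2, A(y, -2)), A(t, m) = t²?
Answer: -300580/9 ≈ -33398.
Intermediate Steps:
o(v, Q) = 25/9 - 2*Q*v/9 (o(v, Q) = -((Q*v + v*Q) - 25)/9 = -((Q*v + Q*v) - 25)/9 = -(2*Q*v - 25)/9 = -(-25 + 2*Q*v)/9 = 25/9 - 2*Q*v/9)
O(y) = 25/9 - 4*y²/9 (O(y) = 25/9 - 2/9*y²*2 = 25/9 - 4*y²/9)
-167351 - O(-549) = -167351 - (25/9 - 4/9*(-549)²) = -167351 - (25/9 - 4/9*301401) = -167351 - (25/9 - 133956) = -167351 - 1*(-1205579/9) = -167351 + 1205579/9 = -300580/9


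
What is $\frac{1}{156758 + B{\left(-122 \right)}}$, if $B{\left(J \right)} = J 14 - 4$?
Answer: $\frac{1}{155046} \approx 6.4497 \cdot 10^{-6}$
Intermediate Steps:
$B{\left(J \right)} = -4 + 14 J$ ($B{\left(J \right)} = 14 J - 4 = -4 + 14 J$)
$\frac{1}{156758 + B{\left(-122 \right)}} = \frac{1}{156758 + \left(-4 + 14 \left(-122\right)\right)} = \frac{1}{156758 - 1712} = \frac{1}{155046}$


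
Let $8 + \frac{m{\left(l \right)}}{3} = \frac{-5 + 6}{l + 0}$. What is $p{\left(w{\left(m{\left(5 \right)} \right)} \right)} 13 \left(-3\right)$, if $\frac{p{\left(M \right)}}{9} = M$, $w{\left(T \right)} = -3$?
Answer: $1053$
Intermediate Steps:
$m{\left(l \right)} = -24 + \frac{3}{l}$ ($m{\left(l \right)} = -24 + 3 \frac{-5 + 6}{l + 0} = -24 + 3 \cdot 1 \frac{1}{l} = -24 + \frac{3}{l}$)
$p{\left(M \right)} = 9 M$
$p{\left(w{\left(m{\left(5 \right)} \right)} \right)} 13 \left(-3\right) = 9 \left(-3\right) 13 \left(-3\right) = \left(-27\right) 13 \left(-3\right) = \left(-351\right) \left(-3\right) = 1053$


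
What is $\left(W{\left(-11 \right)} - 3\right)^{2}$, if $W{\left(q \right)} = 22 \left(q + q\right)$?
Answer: $237169$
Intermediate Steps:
$W{\left(q \right)} = 44 q$ ($W{\left(q \right)} = 22 \cdot 2 q = 44 q$)
$\left(W{\left(-11 \right)} - 3\right)^{2} = \left(44 \left(-11\right) - 3\right)^{2} = \left(-484 - 3\right)^{2} = \left(-487\right)^{2} = 237169$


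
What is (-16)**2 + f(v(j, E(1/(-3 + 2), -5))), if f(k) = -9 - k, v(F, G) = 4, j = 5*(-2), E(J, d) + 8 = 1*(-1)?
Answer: 243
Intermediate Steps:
E(J, d) = -9 (E(J, d) = -8 + 1*(-1) = -8 - 1 = -9)
j = -10
(-16)**2 + f(v(j, E(1/(-3 + 2), -5))) = (-16)**2 + (-9 - 1*4) = 256 + (-9 - 4) = 256 - 13 = 243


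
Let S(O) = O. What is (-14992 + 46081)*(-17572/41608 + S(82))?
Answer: 26381223819/10402 ≈ 2.5362e+6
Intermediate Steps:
(-14992 + 46081)*(-17572/41608 + S(82)) = (-14992 + 46081)*(-17572/41608 + 82) = 31089*(-17572*1/41608 + 82) = 31089*(-4393/10402 + 82) = 31089*(848571/10402) = 26381223819/10402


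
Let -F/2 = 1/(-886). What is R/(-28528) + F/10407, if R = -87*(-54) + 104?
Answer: -11069318437/65761333464 ≈ -0.16833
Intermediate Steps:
R = 4802 (R = 4698 + 104 = 4802)
F = 1/443 (F = -2/(-886) = -2*(-1/886) = 1/443 ≈ 0.0022573)
R/(-28528) + F/10407 = 4802/(-28528) + (1/443)/10407 = 4802*(-1/28528) + (1/443)*(1/10407) = -2401/14264 + 1/4610301 = -11069318437/65761333464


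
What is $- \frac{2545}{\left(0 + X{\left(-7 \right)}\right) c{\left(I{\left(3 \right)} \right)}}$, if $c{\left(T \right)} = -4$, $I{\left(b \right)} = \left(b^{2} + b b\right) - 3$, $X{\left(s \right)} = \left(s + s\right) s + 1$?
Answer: $\frac{2545}{396} \approx 6.4268$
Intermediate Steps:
$X{\left(s \right)} = 1 + 2 s^{2}$ ($X{\left(s \right)} = 2 s s + 1 = 2 s^{2} + 1 = 1 + 2 s^{2}$)
$I{\left(b \right)} = -3 + 2 b^{2}$ ($I{\left(b \right)} = \left(b^{2} + b^{2}\right) - 3 = 2 b^{2} - 3 = -3 + 2 b^{2}$)
$- \frac{2545}{\left(0 + X{\left(-7 \right)}\right) c{\left(I{\left(3 \right)} \right)}} = - \frac{2545}{\left(0 + \left(1 + 2 \left(-7\right)^{2}\right)\right) \left(-4\right)} = - \frac{2545}{\left(0 + \left(1 + 2 \cdot 49\right)\right) \left(-4\right)} = - \frac{2545}{\left(0 + \left(1 + 98\right)\right) \left(-4\right)} = - \frac{2545}{\left(0 + 99\right) \left(-4\right)} = - \frac{2545}{99 \left(-4\right)} = - \frac{2545}{-396} = \left(-2545\right) \left(- \frac{1}{396}\right) = \frac{2545}{396}$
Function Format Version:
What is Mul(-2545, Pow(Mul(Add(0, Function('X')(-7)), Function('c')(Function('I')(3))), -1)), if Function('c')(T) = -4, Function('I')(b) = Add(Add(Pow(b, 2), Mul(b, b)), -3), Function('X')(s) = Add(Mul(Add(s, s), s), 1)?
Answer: Rational(2545, 396) ≈ 6.4268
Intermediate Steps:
Function('X')(s) = Add(1, Mul(2, Pow(s, 2))) (Function('X')(s) = Add(Mul(Mul(2, s), s), 1) = Add(Mul(2, Pow(s, 2)), 1) = Add(1, Mul(2, Pow(s, 2))))
Function('I')(b) = Add(-3, Mul(2, Pow(b, 2))) (Function('I')(b) = Add(Add(Pow(b, 2), Pow(b, 2)), -3) = Add(Mul(2, Pow(b, 2)), -3) = Add(-3, Mul(2, Pow(b, 2))))
Mul(-2545, Pow(Mul(Add(0, Function('X')(-7)), Function('c')(Function('I')(3))), -1)) = Mul(-2545, Pow(Mul(Add(0, Add(1, Mul(2, Pow(-7, 2)))), -4), -1)) = Mul(-2545, Pow(Mul(Add(0, Add(1, Mul(2, 49))), -4), -1)) = Mul(-2545, Pow(Mul(Add(0, Add(1, 98)), -4), -1)) = Mul(-2545, Pow(Mul(Add(0, 99), -4), -1)) = Mul(-2545, Pow(Mul(99, -4), -1)) = Mul(-2545, Pow(-396, -1)) = Mul(-2545, Rational(-1, 396)) = Rational(2545, 396)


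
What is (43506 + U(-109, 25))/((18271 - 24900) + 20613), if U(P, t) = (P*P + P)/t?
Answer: 549711/174800 ≈ 3.1448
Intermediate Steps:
U(P, t) = (P + P²)/t (U(P, t) = (P² + P)/t = (P + P²)/t)
(43506 + U(-109, 25))/((18271 - 24900) + 20613) = (43506 - 109*(1 - 109)/25)/((18271 - 24900) + 20613) = (43506 - 109*1/25*(-108))/(-6629 + 20613) = (43506 + 11772/25)/13984 = (1099422/25)*(1/13984) = 549711/174800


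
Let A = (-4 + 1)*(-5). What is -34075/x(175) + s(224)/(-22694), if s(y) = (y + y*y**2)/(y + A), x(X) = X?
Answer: -533671921/2711933 ≈ -196.79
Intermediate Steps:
A = 15 (A = -3*(-5) = 15)
s(y) = (y + y**3)/(15 + y) (s(y) = (y + y*y**2)/(y + 15) = (y + y**3)/(15 + y))
-34075/x(175) + s(224)/(-22694) = -34075/175 + ((224 + 224**3)/(15 + 224))/(-22694) = -34075*1/175 + ((224 + 11239424)/239)*(-1/22694) = -1363/7 + ((1/239)*11239648)*(-1/22694) = -1363/7 + (11239648/239)*(-1/22694) = -1363/7 - 802832/387419 = -533671921/2711933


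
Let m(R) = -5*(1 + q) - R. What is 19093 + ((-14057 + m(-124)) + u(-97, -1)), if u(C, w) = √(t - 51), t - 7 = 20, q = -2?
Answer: 5165 + 2*I*√6 ≈ 5165.0 + 4.899*I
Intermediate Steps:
t = 27 (t = 7 + 20 = 27)
m(R) = 5 - R (m(R) = -5*(1 - 2) - R = -5*(-1) - R = 5 - R)
u(C, w) = 2*I*√6 (u(C, w) = √(27 - 51) = √(-24) = 2*I*√6)
19093 + ((-14057 + m(-124)) + u(-97, -1)) = 19093 + ((-14057 + (5 - 1*(-124))) + 2*I*√6) = 19093 + ((-14057 + (5 + 124)) + 2*I*√6) = 19093 + ((-14057 + 129) + 2*I*√6) = 19093 + (-13928 + 2*I*√6) = 5165 + 2*I*√6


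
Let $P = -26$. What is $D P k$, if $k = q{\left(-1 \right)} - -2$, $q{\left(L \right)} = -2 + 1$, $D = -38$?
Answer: $988$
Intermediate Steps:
$q{\left(L \right)} = -1$
$k = 1$ ($k = -1 - -2 = -1 + 2 = 1$)
$D P k = \left(-38\right) \left(-26\right) 1 = 988 \cdot 1 = 988$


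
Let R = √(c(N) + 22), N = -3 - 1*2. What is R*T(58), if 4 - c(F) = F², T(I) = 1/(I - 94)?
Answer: -1/36 ≈ -0.027778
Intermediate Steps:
N = -5 (N = -3 - 2 = -5)
T(I) = 1/(-94 + I)
c(F) = 4 - F²
R = 1 (R = √((4 - 1*(-5)²) + 22) = √((4 - 1*25) + 22) = √((4 - 25) + 22) = √(-21 + 22) = √1 = 1)
R*T(58) = 1/(-94 + 58) = 1/(-36) = 1*(-1/36) = -1/36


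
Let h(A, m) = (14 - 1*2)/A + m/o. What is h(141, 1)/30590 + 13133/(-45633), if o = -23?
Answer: -1772560133/6159112086 ≈ -0.28779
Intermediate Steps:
h(A, m) = 12/A - m/23 (h(A, m) = (14 - 1*2)/A + m/(-23) = (14 - 2)/A + m*(-1/23) = 12/A - m/23)
h(141, 1)/30590 + 13133/(-45633) = (12/141 - 1/23*1)/30590 + 13133/(-45633) = (12*(1/141) - 1/23)*(1/30590) + 13133*(-1/45633) = (4/47 - 1/23)*(1/30590) - 13133/45633 = (45/1081)*(1/30590) - 13133/45633 = 9/6613558 - 13133/45633 = -1772560133/6159112086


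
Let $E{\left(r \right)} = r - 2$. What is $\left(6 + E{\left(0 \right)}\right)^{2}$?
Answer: $16$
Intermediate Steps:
$E{\left(r \right)} = -2 + r$
$\left(6 + E{\left(0 \right)}\right)^{2} = \left(6 + \left(-2 + 0\right)\right)^{2} = \left(6 - 2\right)^{2} = 4^{2} = 16$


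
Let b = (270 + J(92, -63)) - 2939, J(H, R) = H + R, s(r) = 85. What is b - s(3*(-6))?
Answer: -2725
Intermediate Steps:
b = -2640 (b = (270 + (92 - 63)) - 2939 = (270 + 29) - 2939 = 299 - 2939 = -2640)
b - s(3*(-6)) = -2640 - 1*85 = -2640 - 85 = -2725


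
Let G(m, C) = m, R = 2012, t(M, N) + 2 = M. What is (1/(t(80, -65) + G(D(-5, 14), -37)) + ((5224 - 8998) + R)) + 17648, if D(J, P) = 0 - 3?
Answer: 1191451/75 ≈ 15886.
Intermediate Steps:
t(M, N) = -2 + M
D(J, P) = -3
(1/(t(80, -65) + G(D(-5, 14), -37)) + ((5224 - 8998) + R)) + 17648 = (1/((-2 + 80) - 3) + ((5224 - 8998) + 2012)) + 17648 = (1/(78 - 3) + (-3774 + 2012)) + 17648 = (1/75 - 1762) + 17648 = -132149/75 + 17648 = 1191451/75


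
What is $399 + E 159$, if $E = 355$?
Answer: $56844$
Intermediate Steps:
$399 + E 159 = 399 + 355 \cdot 159 = 399 + 56445 = 56844$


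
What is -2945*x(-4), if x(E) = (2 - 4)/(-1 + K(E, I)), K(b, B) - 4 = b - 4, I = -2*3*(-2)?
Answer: -1178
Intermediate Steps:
I = 12 (I = -6*(-2) = 12)
K(b, B) = b (K(b, B) = 4 + (b - 4) = 4 + (-4 + b) = b)
x(E) = -2/(-1 + E) (x(E) = (2 - 4)/(-1 + E) = -2/(-1 + E))
-2945*x(-4) = -(-5890)/(-1 - 4) = -(-5890)/(-5) = -(-5890)*(-1)/5 = -2945*2/5 = -1178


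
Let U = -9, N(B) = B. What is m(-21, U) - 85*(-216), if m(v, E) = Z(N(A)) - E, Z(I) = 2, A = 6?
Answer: 18371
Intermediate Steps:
m(v, E) = 2 - E
m(-21, U) - 85*(-216) = (2 - 1*(-9)) - 85*(-216) = (2 + 9) + 18360 = 11 + 18360 = 18371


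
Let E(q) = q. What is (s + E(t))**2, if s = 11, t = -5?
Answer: 36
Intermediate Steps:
(s + E(t))**2 = (11 - 5)**2 = 6**2 = 36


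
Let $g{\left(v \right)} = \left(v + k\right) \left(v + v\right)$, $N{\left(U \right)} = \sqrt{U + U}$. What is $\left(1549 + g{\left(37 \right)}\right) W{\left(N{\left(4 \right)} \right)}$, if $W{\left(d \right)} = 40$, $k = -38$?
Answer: $59000$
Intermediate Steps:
$N{\left(U \right)} = \sqrt{2} \sqrt{U}$ ($N{\left(U \right)} = \sqrt{2 U} = \sqrt{2} \sqrt{U}$)
$g{\left(v \right)} = 2 v \left(-38 + v\right)$ ($g{\left(v \right)} = \left(v - 38\right) \left(v + v\right) = \left(-38 + v\right) 2 v = 2 v \left(-38 + v\right)$)
$\left(1549 + g{\left(37 \right)}\right) W{\left(N{\left(4 \right)} \right)} = \left(1549 + 2 \cdot 37 \left(-38 + 37\right)\right) 40 = \left(1549 + 2 \cdot 37 \left(-1\right)\right) 40 = \left(1549 - 74\right) 40 = 1475 \cdot 40 = 59000$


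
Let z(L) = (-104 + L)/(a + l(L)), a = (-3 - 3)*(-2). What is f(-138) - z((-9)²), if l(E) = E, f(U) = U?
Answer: -12811/93 ≈ -137.75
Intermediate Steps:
a = 12 (a = -6*(-2) = 12)
z(L) = (-104 + L)/(12 + L)
f(-138) - z((-9)²) = -138 - (-104 + (-9)²)/(12 + (-9)²) = -138 - (-104 + 81)/(12 + 81) = -138 - (-23)/93 = -138 - 1*(-23/93) = -138 + 23/93 = -12811/93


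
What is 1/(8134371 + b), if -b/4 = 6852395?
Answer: -1/19275209 ≈ -5.1880e-8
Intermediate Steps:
b = -27409580 (b = -4*6852395 = -27409580)
1/(8134371 + b) = 1/(8134371 - 27409580) = 1/(-19275209) = -1/19275209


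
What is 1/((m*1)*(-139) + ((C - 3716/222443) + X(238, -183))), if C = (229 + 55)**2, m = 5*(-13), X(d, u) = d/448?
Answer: 7118176/638439986235 ≈ 1.1149e-5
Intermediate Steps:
X(d, u) = d/448 (X(d, u) = d*(1/448) = d/448)
m = -65
C = 80656 (C = 284**2 = 80656)
1/((m*1)*(-139) + ((C - 3716/222443) + X(238, -183))) = 1/(-65*1*(-139) + ((80656 - 3716/222443) + (1/448)*238)) = 1/(-65*(-139) + ((80656 - 3716*1/222443) + 17/32)) = 1/(9035 + ((80656 - 3716/222443) + 17/32)) = 1/(9035 + (17941358892/222443 + 17/32)) = 1/(9035 + 574127266075/7118176) = 1/(638439986235/7118176) = 7118176/638439986235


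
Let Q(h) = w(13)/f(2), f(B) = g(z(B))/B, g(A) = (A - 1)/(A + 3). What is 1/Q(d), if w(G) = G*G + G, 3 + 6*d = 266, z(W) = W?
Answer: 1/1820 ≈ 0.00054945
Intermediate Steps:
g(A) = (-1 + A)/(3 + A)
d = 263/6 (d = -1/2 + (1/6)*266 = -1/2 + 133/3 = 263/6 ≈ 43.833)
w(G) = G + G**2 (w(G) = G**2 + G = G + G**2)
f(B) = (-1 + B)/(B*(3 + B)) (f(B) = ((-1 + B)/(3 + B))/B = (-1 + B)/(B*(3 + B)))
Q(h) = 1820 (Q(h) = (13*(1 + 13))/(((-1 + 2)/(2*(3 + 2)))) = (13*14)/(((1/2)*1/5)) = 182/(((1/2)*(1/5)*1)) = 182/(1/10) = 182*10 = 1820)
1/Q(d) = 1/1820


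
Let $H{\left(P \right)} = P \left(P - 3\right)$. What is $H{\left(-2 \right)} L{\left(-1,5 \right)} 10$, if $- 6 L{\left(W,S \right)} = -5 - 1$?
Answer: $100$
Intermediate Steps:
$L{\left(W,S \right)} = 1$ ($L{\left(W,S \right)} = - \frac{-5 - 1}{6} = \left(- \frac{1}{6}\right) \left(-6\right) = 1$)
$H{\left(P \right)} = P \left(-3 + P\right)$
$H{\left(-2 \right)} L{\left(-1,5 \right)} 10 = - 2 \left(-3 - 2\right) 1 \cdot 10 = \left(-2\right) \left(-5\right) 1 \cdot 10 = 10 \cdot 1 \cdot 10 = 10 \cdot 10 = 100$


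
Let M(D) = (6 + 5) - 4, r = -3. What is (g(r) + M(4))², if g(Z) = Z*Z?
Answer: 256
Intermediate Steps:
g(Z) = Z²
M(D) = 7 (M(D) = 11 - 4 = 7)
(g(r) + M(4))² = ((-3)² + 7)² = (9 + 7)² = 16² = 256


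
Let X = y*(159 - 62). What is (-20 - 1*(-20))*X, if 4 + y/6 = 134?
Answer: 0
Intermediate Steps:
y = 780 (y = -24 + 6*134 = -24 + 804 = 780)
X = 75660 (X = 780*(159 - 62) = 780*97 = 75660)
(-20 - 1*(-20))*X = (-20 - 1*(-20))*75660 = (-20 + 20)*75660 = 0*75660 = 0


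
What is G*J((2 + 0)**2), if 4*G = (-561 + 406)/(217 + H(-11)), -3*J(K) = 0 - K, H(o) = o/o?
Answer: -155/654 ≈ -0.23700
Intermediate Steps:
H(o) = 1
J(K) = K/3 (J(K) = -(0 - K)/3 = -(-1)*K/3 = K/3)
G = -155/872 (G = ((-561 + 406)/(217 + 1))/4 = (-155/218)/4 = (-155*1/218)/4 = (1/4)*(-155/218) = -155/872 ≈ -0.17775)
G*J((2 + 0)**2) = -155*(2 + 0)**2/2616 = -155*2**2/2616 = -155*4/2616 = -155/872*4/3 = -155/654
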